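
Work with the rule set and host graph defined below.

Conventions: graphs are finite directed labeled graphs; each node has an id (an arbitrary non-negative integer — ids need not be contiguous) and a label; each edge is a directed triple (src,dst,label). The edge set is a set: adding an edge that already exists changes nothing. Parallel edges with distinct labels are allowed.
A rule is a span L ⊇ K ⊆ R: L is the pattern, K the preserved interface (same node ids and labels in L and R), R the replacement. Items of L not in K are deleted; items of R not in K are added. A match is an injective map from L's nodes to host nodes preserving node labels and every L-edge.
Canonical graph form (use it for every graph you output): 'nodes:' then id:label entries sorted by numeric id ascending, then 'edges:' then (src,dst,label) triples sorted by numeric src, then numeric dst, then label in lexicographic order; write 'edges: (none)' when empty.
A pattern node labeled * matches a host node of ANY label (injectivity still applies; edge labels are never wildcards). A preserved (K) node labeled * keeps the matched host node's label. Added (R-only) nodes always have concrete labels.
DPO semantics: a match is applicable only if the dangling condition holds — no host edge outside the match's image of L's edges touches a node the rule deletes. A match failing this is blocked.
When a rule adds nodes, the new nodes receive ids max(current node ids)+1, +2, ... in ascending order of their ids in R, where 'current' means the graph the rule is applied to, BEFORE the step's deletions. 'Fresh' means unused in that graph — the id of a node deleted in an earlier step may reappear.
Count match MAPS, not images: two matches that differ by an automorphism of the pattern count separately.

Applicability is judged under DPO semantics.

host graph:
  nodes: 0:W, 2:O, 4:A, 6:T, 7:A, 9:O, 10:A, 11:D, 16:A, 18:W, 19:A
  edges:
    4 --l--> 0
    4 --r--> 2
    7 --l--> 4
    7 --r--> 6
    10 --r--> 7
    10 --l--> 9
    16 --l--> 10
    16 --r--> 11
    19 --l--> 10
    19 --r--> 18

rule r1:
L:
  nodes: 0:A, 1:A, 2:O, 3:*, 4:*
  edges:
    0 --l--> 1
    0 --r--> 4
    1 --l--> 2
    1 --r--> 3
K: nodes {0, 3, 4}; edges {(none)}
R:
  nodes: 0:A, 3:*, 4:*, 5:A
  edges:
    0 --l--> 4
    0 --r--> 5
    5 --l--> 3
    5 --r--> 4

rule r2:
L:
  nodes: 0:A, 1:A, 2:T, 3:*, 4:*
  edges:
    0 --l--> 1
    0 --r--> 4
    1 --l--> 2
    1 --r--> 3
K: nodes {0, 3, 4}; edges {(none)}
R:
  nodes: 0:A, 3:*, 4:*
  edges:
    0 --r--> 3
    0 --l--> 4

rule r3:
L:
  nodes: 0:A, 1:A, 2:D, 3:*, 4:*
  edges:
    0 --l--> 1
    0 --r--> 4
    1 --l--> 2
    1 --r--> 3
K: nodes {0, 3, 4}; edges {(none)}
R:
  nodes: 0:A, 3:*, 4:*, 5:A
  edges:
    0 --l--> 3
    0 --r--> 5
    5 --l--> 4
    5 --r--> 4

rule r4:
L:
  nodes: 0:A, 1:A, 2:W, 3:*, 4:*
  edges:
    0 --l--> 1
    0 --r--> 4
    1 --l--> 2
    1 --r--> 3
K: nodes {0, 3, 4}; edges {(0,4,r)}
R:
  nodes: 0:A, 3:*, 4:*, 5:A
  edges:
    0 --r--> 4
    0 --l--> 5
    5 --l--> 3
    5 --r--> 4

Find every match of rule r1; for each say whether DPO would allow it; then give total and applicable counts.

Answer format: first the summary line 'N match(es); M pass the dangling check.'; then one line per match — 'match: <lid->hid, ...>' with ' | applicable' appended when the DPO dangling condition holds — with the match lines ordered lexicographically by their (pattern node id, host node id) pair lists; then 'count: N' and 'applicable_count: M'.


2 match(es); 0 pass the dangling check.
match: 0->16, 1->10, 2->9, 3->7, 4->11
match: 0->19, 1->10, 2->9, 3->7, 4->18
count: 2
applicable_count: 0


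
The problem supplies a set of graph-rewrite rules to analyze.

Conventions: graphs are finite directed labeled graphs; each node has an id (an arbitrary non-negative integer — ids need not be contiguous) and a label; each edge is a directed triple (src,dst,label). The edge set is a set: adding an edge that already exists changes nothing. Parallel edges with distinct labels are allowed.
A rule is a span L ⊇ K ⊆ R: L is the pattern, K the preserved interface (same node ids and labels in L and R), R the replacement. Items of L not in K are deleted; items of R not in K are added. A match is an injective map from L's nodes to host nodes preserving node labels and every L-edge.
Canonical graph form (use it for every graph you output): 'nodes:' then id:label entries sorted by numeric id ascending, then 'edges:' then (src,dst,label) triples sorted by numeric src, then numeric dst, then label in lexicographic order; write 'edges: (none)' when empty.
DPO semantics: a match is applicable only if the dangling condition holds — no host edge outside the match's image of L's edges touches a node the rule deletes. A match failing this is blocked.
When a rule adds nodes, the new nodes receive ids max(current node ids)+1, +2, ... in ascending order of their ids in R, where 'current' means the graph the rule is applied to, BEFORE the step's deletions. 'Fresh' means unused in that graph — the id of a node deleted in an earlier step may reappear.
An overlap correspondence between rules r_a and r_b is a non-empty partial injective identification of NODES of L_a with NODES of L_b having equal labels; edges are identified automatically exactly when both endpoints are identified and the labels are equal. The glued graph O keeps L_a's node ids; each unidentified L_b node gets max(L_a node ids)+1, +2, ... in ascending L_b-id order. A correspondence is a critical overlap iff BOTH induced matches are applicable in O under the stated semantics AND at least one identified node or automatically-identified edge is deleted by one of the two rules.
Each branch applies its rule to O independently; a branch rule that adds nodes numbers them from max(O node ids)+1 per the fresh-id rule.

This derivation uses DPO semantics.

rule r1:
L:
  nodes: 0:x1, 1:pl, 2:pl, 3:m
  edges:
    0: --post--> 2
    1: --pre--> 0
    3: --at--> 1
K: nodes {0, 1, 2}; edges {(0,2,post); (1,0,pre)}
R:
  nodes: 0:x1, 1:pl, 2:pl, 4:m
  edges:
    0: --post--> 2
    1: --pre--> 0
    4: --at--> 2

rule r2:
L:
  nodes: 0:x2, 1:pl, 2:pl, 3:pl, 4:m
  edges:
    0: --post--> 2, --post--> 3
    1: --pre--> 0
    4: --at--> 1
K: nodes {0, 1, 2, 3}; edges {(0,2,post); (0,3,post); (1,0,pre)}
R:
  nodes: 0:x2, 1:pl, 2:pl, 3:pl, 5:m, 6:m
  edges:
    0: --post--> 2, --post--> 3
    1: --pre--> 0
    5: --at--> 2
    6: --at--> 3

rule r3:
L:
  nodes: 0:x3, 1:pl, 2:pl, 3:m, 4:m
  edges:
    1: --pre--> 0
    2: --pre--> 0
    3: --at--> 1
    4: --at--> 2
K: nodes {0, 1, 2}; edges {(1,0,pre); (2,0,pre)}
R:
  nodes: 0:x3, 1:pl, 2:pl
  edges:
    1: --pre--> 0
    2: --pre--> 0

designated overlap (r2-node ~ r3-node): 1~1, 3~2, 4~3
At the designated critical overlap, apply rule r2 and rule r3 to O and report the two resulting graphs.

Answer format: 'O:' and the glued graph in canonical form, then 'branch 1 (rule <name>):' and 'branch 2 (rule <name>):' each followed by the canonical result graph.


O:
nodes: 0:x2, 1:pl, 2:pl, 3:pl, 4:m, 5:x3, 6:m
edges: (0,2,post); (0,3,post); (1,0,pre); (1,5,pre); (3,5,pre); (4,1,at); (6,3,at)
branch 1 (rule r2):
nodes: 0:x2, 1:pl, 2:pl, 3:pl, 5:x3, 6:m, 7:m, 8:m
edges: (0,2,post); (0,3,post); (1,0,pre); (1,5,pre); (3,5,pre); (6,3,at); (7,2,at); (8,3,at)
branch 2 (rule r3):
nodes: 0:x2, 1:pl, 2:pl, 3:pl, 5:x3
edges: (0,2,post); (0,3,post); (1,0,pre); (1,5,pre); (3,5,pre)


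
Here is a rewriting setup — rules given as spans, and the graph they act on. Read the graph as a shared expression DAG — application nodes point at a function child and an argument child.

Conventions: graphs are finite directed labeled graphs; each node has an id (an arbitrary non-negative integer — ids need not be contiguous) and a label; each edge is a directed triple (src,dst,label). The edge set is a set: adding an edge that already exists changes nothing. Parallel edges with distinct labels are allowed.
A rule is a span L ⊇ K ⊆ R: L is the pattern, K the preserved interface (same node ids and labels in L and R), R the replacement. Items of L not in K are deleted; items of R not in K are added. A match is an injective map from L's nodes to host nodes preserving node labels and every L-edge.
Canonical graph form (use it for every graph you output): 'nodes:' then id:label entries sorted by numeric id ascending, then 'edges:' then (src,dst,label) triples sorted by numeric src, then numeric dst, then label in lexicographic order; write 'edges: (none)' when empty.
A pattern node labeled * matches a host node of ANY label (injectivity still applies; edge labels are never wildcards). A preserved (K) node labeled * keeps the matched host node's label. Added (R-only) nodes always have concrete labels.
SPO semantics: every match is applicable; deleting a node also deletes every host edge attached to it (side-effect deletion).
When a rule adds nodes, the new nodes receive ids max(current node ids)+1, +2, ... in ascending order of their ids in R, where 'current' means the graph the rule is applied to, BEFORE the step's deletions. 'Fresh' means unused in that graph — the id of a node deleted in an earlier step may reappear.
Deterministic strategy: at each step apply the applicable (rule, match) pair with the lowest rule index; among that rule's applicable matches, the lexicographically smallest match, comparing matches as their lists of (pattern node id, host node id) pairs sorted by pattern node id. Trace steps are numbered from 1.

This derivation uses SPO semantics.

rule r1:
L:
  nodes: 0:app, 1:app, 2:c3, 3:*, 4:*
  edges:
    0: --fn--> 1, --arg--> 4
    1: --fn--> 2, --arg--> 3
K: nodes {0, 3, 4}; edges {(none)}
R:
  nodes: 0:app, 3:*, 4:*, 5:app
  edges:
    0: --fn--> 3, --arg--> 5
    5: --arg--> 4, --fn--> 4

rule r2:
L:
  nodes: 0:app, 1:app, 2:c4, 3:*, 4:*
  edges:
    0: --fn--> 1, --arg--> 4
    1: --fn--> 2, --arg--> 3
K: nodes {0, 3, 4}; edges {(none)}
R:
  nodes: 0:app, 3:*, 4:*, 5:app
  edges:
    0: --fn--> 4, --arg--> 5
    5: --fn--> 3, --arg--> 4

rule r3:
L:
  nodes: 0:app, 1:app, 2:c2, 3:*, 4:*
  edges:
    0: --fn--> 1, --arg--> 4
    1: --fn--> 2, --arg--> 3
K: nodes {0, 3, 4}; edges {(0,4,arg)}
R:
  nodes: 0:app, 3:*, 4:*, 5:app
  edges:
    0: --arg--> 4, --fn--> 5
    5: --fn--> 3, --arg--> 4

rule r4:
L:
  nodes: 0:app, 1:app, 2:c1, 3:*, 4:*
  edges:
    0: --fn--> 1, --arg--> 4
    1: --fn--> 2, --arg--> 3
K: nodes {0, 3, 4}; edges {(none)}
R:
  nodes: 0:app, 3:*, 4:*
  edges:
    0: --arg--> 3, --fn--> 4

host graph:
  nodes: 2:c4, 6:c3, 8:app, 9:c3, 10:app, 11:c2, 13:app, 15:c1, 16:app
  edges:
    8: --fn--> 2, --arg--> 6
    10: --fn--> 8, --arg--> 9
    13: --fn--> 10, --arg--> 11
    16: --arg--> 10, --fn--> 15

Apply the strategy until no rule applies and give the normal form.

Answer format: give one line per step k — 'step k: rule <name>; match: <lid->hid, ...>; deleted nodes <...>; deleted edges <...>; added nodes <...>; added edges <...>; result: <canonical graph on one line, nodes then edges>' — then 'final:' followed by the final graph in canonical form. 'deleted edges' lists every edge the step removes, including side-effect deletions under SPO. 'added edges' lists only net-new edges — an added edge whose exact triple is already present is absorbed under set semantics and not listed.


step 1: rule r2; match: 0->10, 1->8, 2->2, 3->6, 4->9; deleted nodes 2, 8; deleted edges (8,2,fn); (8,6,arg); (10,8,fn); (10,9,arg); added nodes 17; added edges (10,9,fn); (10,17,arg); (17,6,fn); (17,9,arg); result: nodes: 6:c3, 9:c3, 10:app, 11:c2, 13:app, 15:c1, 16:app, 17:app edges: (10,9,fn); (10,17,arg); (13,10,fn); (13,11,arg); (16,10,arg); (16,15,fn); (17,6,fn); (17,9,arg)
step 2: rule r1; match: 0->13, 1->10, 2->9, 3->17, 4->11; deleted nodes 9, 10; deleted edges (10,9,fn); (10,17,arg); (13,10,fn); (13,11,arg); (16,10,arg); (17,9,arg); added nodes 18; added edges (13,17,fn); (13,18,arg); (18,11,arg); (18,11,fn); result: nodes: 6:c3, 11:c2, 13:app, 15:c1, 16:app, 17:app, 18:app edges: (13,17,fn); (13,18,arg); (16,15,fn); (17,6,fn); (18,11,arg); (18,11,fn)
final:
nodes: 6:c3, 11:c2, 13:app, 15:c1, 16:app, 17:app, 18:app
edges: (13,17,fn); (13,18,arg); (16,15,fn); (17,6,fn); (18,11,arg); (18,11,fn)


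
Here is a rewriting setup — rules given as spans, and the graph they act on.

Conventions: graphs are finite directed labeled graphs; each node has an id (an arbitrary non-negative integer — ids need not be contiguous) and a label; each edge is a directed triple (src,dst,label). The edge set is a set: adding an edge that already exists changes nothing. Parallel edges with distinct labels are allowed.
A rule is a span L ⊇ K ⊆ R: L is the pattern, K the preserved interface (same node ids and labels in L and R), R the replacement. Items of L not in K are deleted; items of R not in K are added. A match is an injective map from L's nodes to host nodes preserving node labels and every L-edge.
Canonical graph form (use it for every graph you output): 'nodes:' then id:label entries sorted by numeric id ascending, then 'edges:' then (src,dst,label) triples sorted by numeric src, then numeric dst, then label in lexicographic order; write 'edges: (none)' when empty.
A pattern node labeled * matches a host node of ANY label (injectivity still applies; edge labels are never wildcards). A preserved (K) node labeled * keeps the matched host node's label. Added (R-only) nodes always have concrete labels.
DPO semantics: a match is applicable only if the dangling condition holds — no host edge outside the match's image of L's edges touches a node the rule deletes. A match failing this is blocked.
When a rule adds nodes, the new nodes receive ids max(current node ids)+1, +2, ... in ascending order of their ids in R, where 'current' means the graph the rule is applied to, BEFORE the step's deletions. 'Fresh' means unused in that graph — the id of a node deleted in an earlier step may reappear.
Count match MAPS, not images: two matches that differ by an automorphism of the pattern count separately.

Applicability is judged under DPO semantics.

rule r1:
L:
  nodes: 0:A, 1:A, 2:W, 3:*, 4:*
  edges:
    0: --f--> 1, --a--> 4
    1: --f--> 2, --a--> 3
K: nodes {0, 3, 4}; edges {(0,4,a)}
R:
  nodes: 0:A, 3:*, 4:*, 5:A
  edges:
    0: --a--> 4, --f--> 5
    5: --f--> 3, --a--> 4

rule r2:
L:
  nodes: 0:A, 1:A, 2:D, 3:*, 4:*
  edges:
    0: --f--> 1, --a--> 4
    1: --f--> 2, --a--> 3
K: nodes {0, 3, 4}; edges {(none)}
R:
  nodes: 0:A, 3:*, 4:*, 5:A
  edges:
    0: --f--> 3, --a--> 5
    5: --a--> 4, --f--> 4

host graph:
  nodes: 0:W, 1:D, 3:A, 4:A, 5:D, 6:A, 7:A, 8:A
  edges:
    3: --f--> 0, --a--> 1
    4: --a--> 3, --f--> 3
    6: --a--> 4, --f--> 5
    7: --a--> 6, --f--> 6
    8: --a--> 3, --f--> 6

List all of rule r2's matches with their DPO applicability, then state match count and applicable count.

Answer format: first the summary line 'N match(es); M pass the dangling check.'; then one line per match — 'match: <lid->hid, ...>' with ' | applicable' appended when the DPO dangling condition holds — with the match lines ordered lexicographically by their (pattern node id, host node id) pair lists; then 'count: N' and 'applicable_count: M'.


1 match(es); 0 pass the dangling check.
match: 0->8, 1->6, 2->5, 3->4, 4->3
count: 1
applicable_count: 0


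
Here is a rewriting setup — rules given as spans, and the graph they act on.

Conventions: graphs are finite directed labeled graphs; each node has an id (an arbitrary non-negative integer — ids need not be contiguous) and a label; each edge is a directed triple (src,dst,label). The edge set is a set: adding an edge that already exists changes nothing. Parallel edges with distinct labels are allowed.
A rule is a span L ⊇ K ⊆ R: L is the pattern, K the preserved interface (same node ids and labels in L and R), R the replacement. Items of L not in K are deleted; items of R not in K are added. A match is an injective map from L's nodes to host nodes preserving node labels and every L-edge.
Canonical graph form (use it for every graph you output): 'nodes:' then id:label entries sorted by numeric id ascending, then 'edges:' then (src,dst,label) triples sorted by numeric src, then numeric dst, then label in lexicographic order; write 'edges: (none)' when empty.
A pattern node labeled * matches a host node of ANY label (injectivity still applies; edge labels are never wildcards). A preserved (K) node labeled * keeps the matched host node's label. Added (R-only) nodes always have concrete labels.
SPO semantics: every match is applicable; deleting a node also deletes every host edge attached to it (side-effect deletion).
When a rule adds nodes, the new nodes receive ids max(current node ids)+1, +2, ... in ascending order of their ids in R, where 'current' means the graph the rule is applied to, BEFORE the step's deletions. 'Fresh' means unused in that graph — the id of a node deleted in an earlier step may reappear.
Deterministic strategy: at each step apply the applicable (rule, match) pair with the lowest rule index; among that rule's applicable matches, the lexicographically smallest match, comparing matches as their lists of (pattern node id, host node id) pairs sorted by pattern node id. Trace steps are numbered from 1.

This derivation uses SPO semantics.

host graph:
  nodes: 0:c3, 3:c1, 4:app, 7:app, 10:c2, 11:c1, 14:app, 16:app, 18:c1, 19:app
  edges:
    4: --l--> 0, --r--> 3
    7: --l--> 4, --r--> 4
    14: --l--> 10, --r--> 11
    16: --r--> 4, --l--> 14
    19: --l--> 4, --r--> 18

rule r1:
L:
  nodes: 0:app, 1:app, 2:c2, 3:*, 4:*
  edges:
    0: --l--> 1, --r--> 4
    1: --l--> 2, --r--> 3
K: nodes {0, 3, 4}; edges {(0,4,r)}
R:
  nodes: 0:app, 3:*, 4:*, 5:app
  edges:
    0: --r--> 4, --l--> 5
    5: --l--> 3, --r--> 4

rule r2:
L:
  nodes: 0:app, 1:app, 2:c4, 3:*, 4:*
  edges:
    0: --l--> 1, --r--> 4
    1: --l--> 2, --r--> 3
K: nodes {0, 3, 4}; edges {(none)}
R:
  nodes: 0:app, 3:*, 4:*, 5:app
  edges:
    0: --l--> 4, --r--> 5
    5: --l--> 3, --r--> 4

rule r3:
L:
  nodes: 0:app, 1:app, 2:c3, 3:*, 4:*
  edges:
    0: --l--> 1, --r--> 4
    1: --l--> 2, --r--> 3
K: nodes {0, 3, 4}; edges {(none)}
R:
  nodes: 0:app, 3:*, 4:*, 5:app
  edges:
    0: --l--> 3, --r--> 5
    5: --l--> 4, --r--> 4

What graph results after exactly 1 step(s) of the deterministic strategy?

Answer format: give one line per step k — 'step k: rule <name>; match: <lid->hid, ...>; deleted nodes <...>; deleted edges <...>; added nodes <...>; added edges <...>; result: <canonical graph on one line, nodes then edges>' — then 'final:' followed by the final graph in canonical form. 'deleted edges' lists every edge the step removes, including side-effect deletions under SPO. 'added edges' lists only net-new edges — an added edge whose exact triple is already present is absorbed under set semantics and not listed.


step 1: rule r1; match: 0->16, 1->14, 2->10, 3->11, 4->4; deleted nodes 10, 14; deleted edges (14,10,l); (14,11,r); (16,14,l); added nodes 20; added edges (16,20,l); (20,4,r); (20,11,l); result: nodes: 0:c3, 3:c1, 4:app, 7:app, 11:c1, 16:app, 18:c1, 19:app, 20:app edges: (4,0,l); (4,3,r); (7,4,l); (7,4,r); (16,4,r); (16,20,l); (19,4,l); (19,18,r); (20,4,r); (20,11,l)
final:
nodes: 0:c3, 3:c1, 4:app, 7:app, 11:c1, 16:app, 18:c1, 19:app, 20:app
edges: (4,0,l); (4,3,r); (7,4,l); (7,4,r); (16,4,r); (16,20,l); (19,4,l); (19,18,r); (20,4,r); (20,11,l)


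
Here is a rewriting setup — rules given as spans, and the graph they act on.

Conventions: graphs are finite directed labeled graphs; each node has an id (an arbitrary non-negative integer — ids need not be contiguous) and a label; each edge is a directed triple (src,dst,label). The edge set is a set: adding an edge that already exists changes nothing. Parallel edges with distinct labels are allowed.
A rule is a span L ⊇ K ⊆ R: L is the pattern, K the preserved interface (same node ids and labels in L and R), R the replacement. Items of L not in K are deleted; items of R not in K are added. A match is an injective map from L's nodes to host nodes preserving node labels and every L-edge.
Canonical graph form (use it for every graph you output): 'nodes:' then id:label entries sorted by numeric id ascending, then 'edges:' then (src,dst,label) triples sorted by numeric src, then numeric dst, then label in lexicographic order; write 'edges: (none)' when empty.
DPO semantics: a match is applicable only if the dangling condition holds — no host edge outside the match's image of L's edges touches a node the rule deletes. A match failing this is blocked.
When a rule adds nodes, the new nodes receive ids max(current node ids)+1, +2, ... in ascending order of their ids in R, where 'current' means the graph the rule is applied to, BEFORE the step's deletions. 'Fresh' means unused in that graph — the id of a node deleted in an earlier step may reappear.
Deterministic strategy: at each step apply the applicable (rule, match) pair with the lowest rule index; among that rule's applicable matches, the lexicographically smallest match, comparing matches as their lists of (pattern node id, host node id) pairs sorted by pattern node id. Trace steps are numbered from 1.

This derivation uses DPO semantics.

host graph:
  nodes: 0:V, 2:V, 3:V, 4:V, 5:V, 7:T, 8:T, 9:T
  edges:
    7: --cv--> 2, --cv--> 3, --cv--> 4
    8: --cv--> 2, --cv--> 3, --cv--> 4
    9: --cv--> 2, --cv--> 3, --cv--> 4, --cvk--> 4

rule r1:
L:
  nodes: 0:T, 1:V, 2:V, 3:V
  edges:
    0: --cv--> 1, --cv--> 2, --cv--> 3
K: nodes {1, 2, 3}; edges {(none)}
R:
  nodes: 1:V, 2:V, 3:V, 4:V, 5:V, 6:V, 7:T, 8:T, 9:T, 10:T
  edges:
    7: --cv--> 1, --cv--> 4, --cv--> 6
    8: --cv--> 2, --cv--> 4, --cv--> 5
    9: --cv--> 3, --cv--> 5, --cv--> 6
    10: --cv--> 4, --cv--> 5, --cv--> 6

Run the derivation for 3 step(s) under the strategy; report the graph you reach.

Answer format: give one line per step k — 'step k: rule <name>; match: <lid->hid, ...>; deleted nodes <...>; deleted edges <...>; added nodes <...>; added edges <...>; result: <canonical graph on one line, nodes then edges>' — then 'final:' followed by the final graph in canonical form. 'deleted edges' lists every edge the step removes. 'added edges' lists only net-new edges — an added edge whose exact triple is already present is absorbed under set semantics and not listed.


step 1: rule r1; match: 0->7, 1->2, 2->3, 3->4; deleted nodes 7; deleted edges (7,2,cv); (7,3,cv); (7,4,cv); added nodes 10, 11, 12, 13, 14, 15, 16; added edges (13,2,cv); (13,10,cv); (13,12,cv); (14,3,cv); (14,10,cv); (14,11,cv); (15,4,cv); (15,11,cv); (15,12,cv); (16,10,cv); (16,11,cv); (16,12,cv); result: nodes: 0:V, 2:V, 3:V, 4:V, 5:V, 8:T, 9:T, 10:V, 11:V, 12:V, 13:T, 14:T, 15:T, 16:T edges: (8,2,cv); (8,3,cv); (8,4,cv); (9,2,cv); (9,3,cv); (9,4,cv); (9,4,cvk); (13,2,cv); (13,10,cv); (13,12,cv); (14,3,cv); (14,10,cv); (14,11,cv); (15,4,cv); (15,11,cv); (15,12,cv); (16,10,cv); (16,11,cv); (16,12,cv)
step 2: rule r1; match: 0->8, 1->2, 2->3, 3->4; deleted nodes 8; deleted edges (8,2,cv); (8,3,cv); (8,4,cv); added nodes 17, 18, 19, 20, 21, 22, 23; added edges (20,2,cv); (20,17,cv); (20,19,cv); (21,3,cv); (21,17,cv); (21,18,cv); (22,4,cv); (22,18,cv); (22,19,cv); (23,17,cv); (23,18,cv); (23,19,cv); result: nodes: 0:V, 2:V, 3:V, 4:V, 5:V, 9:T, 10:V, 11:V, 12:V, 13:T, 14:T, 15:T, 16:T, 17:V, 18:V, 19:V, 20:T, 21:T, 22:T, 23:T edges: (9,2,cv); (9,3,cv); (9,4,cv); (9,4,cvk); (13,2,cv); (13,10,cv); (13,12,cv); (14,3,cv); (14,10,cv); (14,11,cv); (15,4,cv); (15,11,cv); (15,12,cv); (16,10,cv); (16,11,cv); (16,12,cv); (20,2,cv); (20,17,cv); (20,19,cv); (21,3,cv); (21,17,cv); (21,18,cv); (22,4,cv); (22,18,cv); (22,19,cv); (23,17,cv); (23,18,cv); (23,19,cv)
step 3: rule r1; match: 0->13, 1->2, 2->10, 3->12; deleted nodes 13; deleted edges (13,2,cv); (13,10,cv); (13,12,cv); added nodes 24, 25, 26, 27, 28, 29, 30; added edges (27,2,cv); (27,24,cv); (27,26,cv); (28,10,cv); (28,24,cv); (28,25,cv); (29,12,cv); (29,25,cv); (29,26,cv); (30,24,cv); (30,25,cv); (30,26,cv); result: nodes: 0:V, 2:V, 3:V, 4:V, 5:V, 9:T, 10:V, 11:V, 12:V, 14:T, 15:T, 16:T, 17:V, 18:V, 19:V, 20:T, 21:T, 22:T, 23:T, 24:V, 25:V, 26:V, 27:T, 28:T, 29:T, 30:T edges: (9,2,cv); (9,3,cv); (9,4,cv); (9,4,cvk); (14,3,cv); (14,10,cv); (14,11,cv); (15,4,cv); (15,11,cv); (15,12,cv); (16,10,cv); (16,11,cv); (16,12,cv); (20,2,cv); (20,17,cv); (20,19,cv); (21,3,cv); (21,17,cv); (21,18,cv); (22,4,cv); (22,18,cv); (22,19,cv); (23,17,cv); (23,18,cv); (23,19,cv); (27,2,cv); (27,24,cv); (27,26,cv); (28,10,cv); (28,24,cv); (28,25,cv); (29,12,cv); (29,25,cv); (29,26,cv); (30,24,cv); (30,25,cv); (30,26,cv)
final:
nodes: 0:V, 2:V, 3:V, 4:V, 5:V, 9:T, 10:V, 11:V, 12:V, 14:T, 15:T, 16:T, 17:V, 18:V, 19:V, 20:T, 21:T, 22:T, 23:T, 24:V, 25:V, 26:V, 27:T, 28:T, 29:T, 30:T
edges: (9,2,cv); (9,3,cv); (9,4,cv); (9,4,cvk); (14,3,cv); (14,10,cv); (14,11,cv); (15,4,cv); (15,11,cv); (15,12,cv); (16,10,cv); (16,11,cv); (16,12,cv); (20,2,cv); (20,17,cv); (20,19,cv); (21,3,cv); (21,17,cv); (21,18,cv); (22,4,cv); (22,18,cv); (22,19,cv); (23,17,cv); (23,18,cv); (23,19,cv); (27,2,cv); (27,24,cv); (27,26,cv); (28,10,cv); (28,24,cv); (28,25,cv); (29,12,cv); (29,25,cv); (29,26,cv); (30,24,cv); (30,25,cv); (30,26,cv)


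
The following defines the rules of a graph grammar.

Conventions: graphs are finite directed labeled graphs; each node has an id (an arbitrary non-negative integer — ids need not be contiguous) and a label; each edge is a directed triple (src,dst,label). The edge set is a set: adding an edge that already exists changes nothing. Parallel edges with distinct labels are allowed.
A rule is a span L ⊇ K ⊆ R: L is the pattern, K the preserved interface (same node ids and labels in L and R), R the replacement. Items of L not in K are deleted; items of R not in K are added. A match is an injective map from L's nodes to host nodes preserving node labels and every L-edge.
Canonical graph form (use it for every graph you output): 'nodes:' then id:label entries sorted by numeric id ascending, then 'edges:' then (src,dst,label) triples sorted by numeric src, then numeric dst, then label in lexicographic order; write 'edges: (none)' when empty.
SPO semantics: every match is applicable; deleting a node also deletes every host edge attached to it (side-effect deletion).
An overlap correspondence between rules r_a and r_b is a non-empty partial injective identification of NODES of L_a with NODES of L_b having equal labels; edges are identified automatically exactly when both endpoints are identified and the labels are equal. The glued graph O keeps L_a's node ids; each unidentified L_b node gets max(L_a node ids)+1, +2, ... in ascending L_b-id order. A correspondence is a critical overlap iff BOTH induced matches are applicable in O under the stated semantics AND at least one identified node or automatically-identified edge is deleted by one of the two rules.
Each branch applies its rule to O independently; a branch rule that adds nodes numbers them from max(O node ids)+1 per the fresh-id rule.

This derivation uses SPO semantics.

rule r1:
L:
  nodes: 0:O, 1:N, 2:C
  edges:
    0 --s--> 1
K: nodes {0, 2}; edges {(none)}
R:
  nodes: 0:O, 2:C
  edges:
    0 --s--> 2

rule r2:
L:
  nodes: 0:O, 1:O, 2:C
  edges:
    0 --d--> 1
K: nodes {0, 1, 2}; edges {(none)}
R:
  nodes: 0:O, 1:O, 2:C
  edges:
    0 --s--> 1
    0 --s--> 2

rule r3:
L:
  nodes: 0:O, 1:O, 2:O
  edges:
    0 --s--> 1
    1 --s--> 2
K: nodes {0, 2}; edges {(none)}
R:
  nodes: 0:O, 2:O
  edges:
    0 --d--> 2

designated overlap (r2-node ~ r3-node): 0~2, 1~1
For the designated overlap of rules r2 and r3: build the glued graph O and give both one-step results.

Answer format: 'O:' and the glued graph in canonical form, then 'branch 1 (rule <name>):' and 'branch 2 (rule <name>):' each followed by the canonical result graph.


O:
nodes: 0:O, 1:O, 2:C, 3:O
edges: (0,1,d); (1,0,s); (3,1,s)
branch 1 (rule r2):
nodes: 0:O, 1:O, 2:C, 3:O
edges: (0,1,s); (0,2,s); (1,0,s); (3,1,s)
branch 2 (rule r3):
nodes: 0:O, 2:C, 3:O
edges: (3,0,d)


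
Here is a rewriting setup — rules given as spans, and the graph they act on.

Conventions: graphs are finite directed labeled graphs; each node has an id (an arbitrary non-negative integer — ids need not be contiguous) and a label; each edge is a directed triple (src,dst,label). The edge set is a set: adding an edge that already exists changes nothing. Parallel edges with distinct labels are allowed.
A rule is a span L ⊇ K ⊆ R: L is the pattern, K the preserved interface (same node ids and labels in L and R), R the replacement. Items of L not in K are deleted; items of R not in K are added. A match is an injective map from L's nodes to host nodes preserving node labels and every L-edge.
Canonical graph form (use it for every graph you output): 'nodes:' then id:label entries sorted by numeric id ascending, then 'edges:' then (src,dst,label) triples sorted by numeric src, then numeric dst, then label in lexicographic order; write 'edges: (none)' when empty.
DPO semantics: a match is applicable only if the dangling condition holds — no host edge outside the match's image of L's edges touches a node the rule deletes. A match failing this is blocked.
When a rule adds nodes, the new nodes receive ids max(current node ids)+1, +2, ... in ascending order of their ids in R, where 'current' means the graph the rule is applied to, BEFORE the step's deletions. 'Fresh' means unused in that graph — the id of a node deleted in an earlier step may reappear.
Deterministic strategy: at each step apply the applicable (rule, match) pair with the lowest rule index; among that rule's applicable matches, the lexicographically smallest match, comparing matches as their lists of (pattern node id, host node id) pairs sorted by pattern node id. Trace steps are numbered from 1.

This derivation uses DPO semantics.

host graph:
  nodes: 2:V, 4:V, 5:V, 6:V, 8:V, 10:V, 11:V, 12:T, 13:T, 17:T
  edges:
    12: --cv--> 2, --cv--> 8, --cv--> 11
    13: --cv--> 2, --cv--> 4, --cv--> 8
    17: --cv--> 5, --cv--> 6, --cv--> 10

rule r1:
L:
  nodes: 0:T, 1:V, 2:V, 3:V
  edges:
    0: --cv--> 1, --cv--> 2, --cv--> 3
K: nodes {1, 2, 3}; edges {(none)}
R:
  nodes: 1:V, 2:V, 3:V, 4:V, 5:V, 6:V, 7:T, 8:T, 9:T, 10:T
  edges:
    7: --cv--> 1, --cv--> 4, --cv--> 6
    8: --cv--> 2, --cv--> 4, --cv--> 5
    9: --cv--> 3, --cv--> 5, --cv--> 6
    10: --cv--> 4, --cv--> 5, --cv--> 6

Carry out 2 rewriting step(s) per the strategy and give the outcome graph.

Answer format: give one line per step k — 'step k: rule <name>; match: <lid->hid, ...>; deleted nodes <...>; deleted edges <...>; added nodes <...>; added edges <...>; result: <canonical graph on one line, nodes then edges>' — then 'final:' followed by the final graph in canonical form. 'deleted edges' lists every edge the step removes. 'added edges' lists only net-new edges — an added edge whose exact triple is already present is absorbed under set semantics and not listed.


step 1: rule r1; match: 0->12, 1->2, 2->8, 3->11; deleted nodes 12; deleted edges (12,2,cv); (12,8,cv); (12,11,cv); added nodes 18, 19, 20, 21, 22, 23, 24; added edges (21,2,cv); (21,18,cv); (21,20,cv); (22,8,cv); (22,18,cv); (22,19,cv); (23,11,cv); (23,19,cv); (23,20,cv); (24,18,cv); (24,19,cv); (24,20,cv); result: nodes: 2:V, 4:V, 5:V, 6:V, 8:V, 10:V, 11:V, 13:T, 17:T, 18:V, 19:V, 20:V, 21:T, 22:T, 23:T, 24:T edges: (13,2,cv); (13,4,cv); (13,8,cv); (17,5,cv); (17,6,cv); (17,10,cv); (21,2,cv); (21,18,cv); (21,20,cv); (22,8,cv); (22,18,cv); (22,19,cv); (23,11,cv); (23,19,cv); (23,20,cv); (24,18,cv); (24,19,cv); (24,20,cv)
step 2: rule r1; match: 0->13, 1->2, 2->4, 3->8; deleted nodes 13; deleted edges (13,2,cv); (13,4,cv); (13,8,cv); added nodes 25, 26, 27, 28, 29, 30, 31; added edges (28,2,cv); (28,25,cv); (28,27,cv); (29,4,cv); (29,25,cv); (29,26,cv); (30,8,cv); (30,26,cv); (30,27,cv); (31,25,cv); (31,26,cv); (31,27,cv); result: nodes: 2:V, 4:V, 5:V, 6:V, 8:V, 10:V, 11:V, 17:T, 18:V, 19:V, 20:V, 21:T, 22:T, 23:T, 24:T, 25:V, 26:V, 27:V, 28:T, 29:T, 30:T, 31:T edges: (17,5,cv); (17,6,cv); (17,10,cv); (21,2,cv); (21,18,cv); (21,20,cv); (22,8,cv); (22,18,cv); (22,19,cv); (23,11,cv); (23,19,cv); (23,20,cv); (24,18,cv); (24,19,cv); (24,20,cv); (28,2,cv); (28,25,cv); (28,27,cv); (29,4,cv); (29,25,cv); (29,26,cv); (30,8,cv); (30,26,cv); (30,27,cv); (31,25,cv); (31,26,cv); (31,27,cv)
final:
nodes: 2:V, 4:V, 5:V, 6:V, 8:V, 10:V, 11:V, 17:T, 18:V, 19:V, 20:V, 21:T, 22:T, 23:T, 24:T, 25:V, 26:V, 27:V, 28:T, 29:T, 30:T, 31:T
edges: (17,5,cv); (17,6,cv); (17,10,cv); (21,2,cv); (21,18,cv); (21,20,cv); (22,8,cv); (22,18,cv); (22,19,cv); (23,11,cv); (23,19,cv); (23,20,cv); (24,18,cv); (24,19,cv); (24,20,cv); (28,2,cv); (28,25,cv); (28,27,cv); (29,4,cv); (29,25,cv); (29,26,cv); (30,8,cv); (30,26,cv); (30,27,cv); (31,25,cv); (31,26,cv); (31,27,cv)


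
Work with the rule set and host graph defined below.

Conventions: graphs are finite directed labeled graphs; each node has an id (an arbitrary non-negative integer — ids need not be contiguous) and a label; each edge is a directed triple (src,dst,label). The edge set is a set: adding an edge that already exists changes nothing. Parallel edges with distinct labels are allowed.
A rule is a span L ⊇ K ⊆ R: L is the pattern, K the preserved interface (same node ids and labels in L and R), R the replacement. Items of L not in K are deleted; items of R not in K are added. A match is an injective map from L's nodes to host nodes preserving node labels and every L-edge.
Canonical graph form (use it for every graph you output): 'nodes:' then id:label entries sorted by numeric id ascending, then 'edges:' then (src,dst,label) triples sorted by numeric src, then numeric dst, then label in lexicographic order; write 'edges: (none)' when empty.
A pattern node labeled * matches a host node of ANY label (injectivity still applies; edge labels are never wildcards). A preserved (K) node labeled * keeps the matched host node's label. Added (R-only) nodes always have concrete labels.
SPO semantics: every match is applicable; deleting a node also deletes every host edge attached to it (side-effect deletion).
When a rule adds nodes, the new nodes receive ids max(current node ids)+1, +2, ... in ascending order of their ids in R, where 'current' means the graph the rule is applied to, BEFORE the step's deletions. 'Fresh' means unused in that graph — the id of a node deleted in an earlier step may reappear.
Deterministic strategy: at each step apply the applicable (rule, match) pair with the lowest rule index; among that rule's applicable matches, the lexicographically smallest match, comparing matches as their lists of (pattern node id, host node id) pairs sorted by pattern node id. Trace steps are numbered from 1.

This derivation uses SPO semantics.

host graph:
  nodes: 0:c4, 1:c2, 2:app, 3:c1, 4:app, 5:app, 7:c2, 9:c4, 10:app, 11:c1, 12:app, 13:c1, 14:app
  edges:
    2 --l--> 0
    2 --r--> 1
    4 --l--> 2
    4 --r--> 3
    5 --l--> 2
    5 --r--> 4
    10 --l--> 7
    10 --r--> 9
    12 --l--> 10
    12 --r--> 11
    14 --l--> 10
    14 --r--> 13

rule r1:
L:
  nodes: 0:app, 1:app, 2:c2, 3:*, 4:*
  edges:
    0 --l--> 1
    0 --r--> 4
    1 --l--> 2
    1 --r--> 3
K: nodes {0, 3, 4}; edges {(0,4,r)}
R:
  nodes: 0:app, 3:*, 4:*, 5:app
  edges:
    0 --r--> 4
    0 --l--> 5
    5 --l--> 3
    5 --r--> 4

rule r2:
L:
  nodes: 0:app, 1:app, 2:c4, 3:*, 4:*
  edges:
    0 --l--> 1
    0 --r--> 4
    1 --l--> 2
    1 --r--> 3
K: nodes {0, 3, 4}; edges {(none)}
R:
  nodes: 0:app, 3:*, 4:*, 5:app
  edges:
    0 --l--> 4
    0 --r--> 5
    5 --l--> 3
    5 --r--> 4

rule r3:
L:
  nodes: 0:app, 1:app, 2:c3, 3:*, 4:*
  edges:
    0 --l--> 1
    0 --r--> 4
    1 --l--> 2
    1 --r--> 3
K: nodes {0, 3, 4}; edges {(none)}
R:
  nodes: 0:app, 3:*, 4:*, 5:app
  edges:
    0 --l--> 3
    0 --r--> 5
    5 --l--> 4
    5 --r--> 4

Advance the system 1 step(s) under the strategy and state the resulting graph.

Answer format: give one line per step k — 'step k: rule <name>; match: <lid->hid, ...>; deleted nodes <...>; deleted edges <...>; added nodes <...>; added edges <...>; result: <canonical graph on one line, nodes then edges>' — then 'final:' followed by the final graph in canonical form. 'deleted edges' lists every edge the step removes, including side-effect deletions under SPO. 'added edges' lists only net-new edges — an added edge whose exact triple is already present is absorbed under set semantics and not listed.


step 1: rule r1; match: 0->12, 1->10, 2->7, 3->9, 4->11; deleted nodes 7, 10; deleted edges (10,7,l); (10,9,r); (12,10,l); (14,10,l); added nodes 15; added edges (12,15,l); (15,9,l); (15,11,r); result: nodes: 0:c4, 1:c2, 2:app, 3:c1, 4:app, 5:app, 9:c4, 11:c1, 12:app, 13:c1, 14:app, 15:app edges: (2,0,l); (2,1,r); (4,2,l); (4,3,r); (5,2,l); (5,4,r); (12,11,r); (12,15,l); (14,13,r); (15,9,l); (15,11,r)
final:
nodes: 0:c4, 1:c2, 2:app, 3:c1, 4:app, 5:app, 9:c4, 11:c1, 12:app, 13:c1, 14:app, 15:app
edges: (2,0,l); (2,1,r); (4,2,l); (4,3,r); (5,2,l); (5,4,r); (12,11,r); (12,15,l); (14,13,r); (15,9,l); (15,11,r)


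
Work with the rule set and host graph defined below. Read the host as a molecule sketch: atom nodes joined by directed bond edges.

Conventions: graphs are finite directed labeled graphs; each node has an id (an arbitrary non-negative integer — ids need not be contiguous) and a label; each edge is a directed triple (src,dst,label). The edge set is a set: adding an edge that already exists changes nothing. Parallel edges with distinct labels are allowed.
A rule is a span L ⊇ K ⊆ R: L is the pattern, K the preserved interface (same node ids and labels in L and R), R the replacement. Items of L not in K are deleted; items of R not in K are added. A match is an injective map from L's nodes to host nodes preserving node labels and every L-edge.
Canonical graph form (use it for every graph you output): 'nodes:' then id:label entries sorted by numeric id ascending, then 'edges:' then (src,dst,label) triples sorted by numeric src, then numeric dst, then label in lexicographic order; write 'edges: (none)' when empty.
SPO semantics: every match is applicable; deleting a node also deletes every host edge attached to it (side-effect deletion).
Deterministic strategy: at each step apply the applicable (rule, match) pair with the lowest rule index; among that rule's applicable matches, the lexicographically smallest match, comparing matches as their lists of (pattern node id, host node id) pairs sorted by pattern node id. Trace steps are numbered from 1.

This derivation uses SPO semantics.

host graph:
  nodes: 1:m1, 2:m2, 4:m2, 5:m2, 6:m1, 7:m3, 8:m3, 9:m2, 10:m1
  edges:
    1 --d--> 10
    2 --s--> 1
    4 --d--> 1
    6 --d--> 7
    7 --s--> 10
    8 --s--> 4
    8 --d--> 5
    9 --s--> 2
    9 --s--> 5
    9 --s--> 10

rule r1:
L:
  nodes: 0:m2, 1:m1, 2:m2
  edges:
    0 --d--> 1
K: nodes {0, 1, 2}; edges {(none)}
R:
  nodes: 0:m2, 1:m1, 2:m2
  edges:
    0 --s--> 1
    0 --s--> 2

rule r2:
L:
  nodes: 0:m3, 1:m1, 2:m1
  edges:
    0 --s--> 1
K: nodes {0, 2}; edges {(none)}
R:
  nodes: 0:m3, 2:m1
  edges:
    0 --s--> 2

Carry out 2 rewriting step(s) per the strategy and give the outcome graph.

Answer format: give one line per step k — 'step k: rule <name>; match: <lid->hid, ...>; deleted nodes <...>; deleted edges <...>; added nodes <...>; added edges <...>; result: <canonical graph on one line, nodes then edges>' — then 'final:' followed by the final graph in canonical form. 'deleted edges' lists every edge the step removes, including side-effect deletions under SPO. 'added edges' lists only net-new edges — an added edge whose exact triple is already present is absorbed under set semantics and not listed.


step 1: rule r1; match: 0->4, 1->1, 2->2; deleted nodes (none); deleted edges (4,1,d); added nodes (none); added edges (4,1,s); (4,2,s); result: nodes: 1:m1, 2:m2, 4:m2, 5:m2, 6:m1, 7:m3, 8:m3, 9:m2, 10:m1 edges: (1,10,d); (2,1,s); (4,1,s); (4,2,s); (6,7,d); (7,10,s); (8,4,s); (8,5,d); (9,2,s); (9,5,s); (9,10,s)
step 2: rule r2; match: 0->7, 1->10, 2->1; deleted nodes 10; deleted edges (1,10,d); (7,10,s); (9,10,s); added nodes (none); added edges (7,1,s); result: nodes: 1:m1, 2:m2, 4:m2, 5:m2, 6:m1, 7:m3, 8:m3, 9:m2 edges: (2,1,s); (4,1,s); (4,2,s); (6,7,d); (7,1,s); (8,4,s); (8,5,d); (9,2,s); (9,5,s)
final:
nodes: 1:m1, 2:m2, 4:m2, 5:m2, 6:m1, 7:m3, 8:m3, 9:m2
edges: (2,1,s); (4,1,s); (4,2,s); (6,7,d); (7,1,s); (8,4,s); (8,5,d); (9,2,s); (9,5,s)


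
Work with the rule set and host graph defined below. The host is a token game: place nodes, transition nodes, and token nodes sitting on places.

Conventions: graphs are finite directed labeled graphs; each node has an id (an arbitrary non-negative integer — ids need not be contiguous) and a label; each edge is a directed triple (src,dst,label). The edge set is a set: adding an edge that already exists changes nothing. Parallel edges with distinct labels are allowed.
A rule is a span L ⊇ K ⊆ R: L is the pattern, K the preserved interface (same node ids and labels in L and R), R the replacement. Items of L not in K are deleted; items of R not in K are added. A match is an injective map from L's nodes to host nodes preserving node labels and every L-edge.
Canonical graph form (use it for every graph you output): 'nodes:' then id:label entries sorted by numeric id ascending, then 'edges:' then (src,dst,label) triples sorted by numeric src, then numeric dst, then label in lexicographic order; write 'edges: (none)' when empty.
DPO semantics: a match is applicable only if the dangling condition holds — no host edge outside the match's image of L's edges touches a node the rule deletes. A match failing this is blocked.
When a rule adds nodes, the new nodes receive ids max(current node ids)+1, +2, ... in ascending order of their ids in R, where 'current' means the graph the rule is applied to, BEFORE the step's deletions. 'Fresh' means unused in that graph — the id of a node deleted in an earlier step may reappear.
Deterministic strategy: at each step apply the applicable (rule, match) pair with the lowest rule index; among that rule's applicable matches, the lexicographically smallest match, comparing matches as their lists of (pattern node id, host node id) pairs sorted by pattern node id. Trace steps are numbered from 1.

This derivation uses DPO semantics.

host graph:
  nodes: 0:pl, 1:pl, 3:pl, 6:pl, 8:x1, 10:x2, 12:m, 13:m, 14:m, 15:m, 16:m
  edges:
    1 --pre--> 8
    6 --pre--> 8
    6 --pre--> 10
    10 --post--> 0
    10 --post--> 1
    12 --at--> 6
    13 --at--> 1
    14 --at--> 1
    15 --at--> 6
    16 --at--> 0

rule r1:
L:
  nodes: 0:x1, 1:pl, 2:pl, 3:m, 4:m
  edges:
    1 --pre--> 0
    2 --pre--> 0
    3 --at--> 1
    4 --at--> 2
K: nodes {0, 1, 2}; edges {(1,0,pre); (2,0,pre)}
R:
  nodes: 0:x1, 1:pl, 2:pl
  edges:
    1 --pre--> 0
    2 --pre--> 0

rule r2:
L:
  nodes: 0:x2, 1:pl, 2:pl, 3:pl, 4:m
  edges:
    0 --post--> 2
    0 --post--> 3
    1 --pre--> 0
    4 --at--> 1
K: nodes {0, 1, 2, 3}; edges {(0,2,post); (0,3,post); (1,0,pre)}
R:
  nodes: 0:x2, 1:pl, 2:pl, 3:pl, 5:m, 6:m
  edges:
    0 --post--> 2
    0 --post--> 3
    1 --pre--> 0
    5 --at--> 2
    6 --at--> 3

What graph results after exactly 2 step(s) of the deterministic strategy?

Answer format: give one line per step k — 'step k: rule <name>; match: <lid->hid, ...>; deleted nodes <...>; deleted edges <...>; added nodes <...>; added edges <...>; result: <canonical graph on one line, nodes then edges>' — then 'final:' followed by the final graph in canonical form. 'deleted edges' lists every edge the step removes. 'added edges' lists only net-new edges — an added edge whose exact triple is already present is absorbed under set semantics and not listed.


step 1: rule r1; match: 0->8, 1->1, 2->6, 3->13, 4->12; deleted nodes 12, 13; deleted edges (12,6,at); (13,1,at); added nodes (none); added edges (none); result: nodes: 0:pl, 1:pl, 3:pl, 6:pl, 8:x1, 10:x2, 14:m, 15:m, 16:m edges: (1,8,pre); (6,8,pre); (6,10,pre); (10,0,post); (10,1,post); (14,1,at); (15,6,at); (16,0,at)
step 2: rule r1; match: 0->8, 1->1, 2->6, 3->14, 4->15; deleted nodes 14, 15; deleted edges (14,1,at); (15,6,at); added nodes (none); added edges (none); result: nodes: 0:pl, 1:pl, 3:pl, 6:pl, 8:x1, 10:x2, 16:m edges: (1,8,pre); (6,8,pre); (6,10,pre); (10,0,post); (10,1,post); (16,0,at)
final:
nodes: 0:pl, 1:pl, 3:pl, 6:pl, 8:x1, 10:x2, 16:m
edges: (1,8,pre); (6,8,pre); (6,10,pre); (10,0,post); (10,1,post); (16,0,at)
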